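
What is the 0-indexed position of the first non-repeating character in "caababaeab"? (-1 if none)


Input: caababaeab
Character frequencies:
  'a': 5
  'b': 3
  'c': 1
  'e': 1
Scanning left to right for freq == 1:
  Position 0 ('c'): unique! => answer = 0

0


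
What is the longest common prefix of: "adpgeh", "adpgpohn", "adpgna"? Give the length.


Words: adpgeh, adpgpohn, adpgna
  Position 0: all 'a' => match
  Position 1: all 'd' => match
  Position 2: all 'p' => match
  Position 3: all 'g' => match
  Position 4: ('e', 'p', 'n') => mismatch, stop
LCP = "adpg" (length 4)

4


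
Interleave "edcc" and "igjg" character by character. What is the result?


Interleaving "edcc" and "igjg":
  Position 0: 'e' from first, 'i' from second => "ei"
  Position 1: 'd' from first, 'g' from second => "dg"
  Position 2: 'c' from first, 'j' from second => "cj"
  Position 3: 'c' from first, 'g' from second => "cg"
Result: eidgcjcg

eidgcjcg


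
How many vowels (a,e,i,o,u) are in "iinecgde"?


Input: iinecgde
Checking each character:
  'i' at position 0: vowel (running total: 1)
  'i' at position 1: vowel (running total: 2)
  'n' at position 2: consonant
  'e' at position 3: vowel (running total: 3)
  'c' at position 4: consonant
  'g' at position 5: consonant
  'd' at position 6: consonant
  'e' at position 7: vowel (running total: 4)
Total vowels: 4

4


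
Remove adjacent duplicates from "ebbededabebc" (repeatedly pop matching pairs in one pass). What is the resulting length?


Input: ebbededabebc
Stack-based adjacent duplicate removal:
  Read 'e': push. Stack: e
  Read 'b': push. Stack: eb
  Read 'b': matches stack top 'b' => pop. Stack: e
  Read 'e': matches stack top 'e' => pop. Stack: (empty)
  Read 'd': push. Stack: d
  Read 'e': push. Stack: de
  Read 'd': push. Stack: ded
  Read 'a': push. Stack: deda
  Read 'b': push. Stack: dedab
  Read 'e': push. Stack: dedabe
  Read 'b': push. Stack: dedabeb
  Read 'c': push. Stack: dedabebc
Final stack: "dedabebc" (length 8)

8


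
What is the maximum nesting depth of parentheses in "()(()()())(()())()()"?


Input: "()(()()())(()())()()"
Tracking depth:
  Position 0 '(': depth becomes 1
  Position 1 ')': depth becomes 0
  Position 2 '(': depth becomes 1
  Position 3 '(': depth becomes 2
  Position 4 ')': depth becomes 1
  Position 5 '(': depth becomes 2
  Position 6 ')': depth becomes 1
  Position 7 '(': depth becomes 2
  Position 8 ')': depth becomes 1
  Position 9 ')': depth becomes 0
  Position 10 '(': depth becomes 1
  Position 11 '(': depth becomes 2
  Position 12 ')': depth becomes 1
  Position 13 '(': depth becomes 2
  Position 14 ')': depth becomes 1
  Position 15 ')': depth becomes 0
  Position 16 '(': depth becomes 1
  Position 17 ')': depth becomes 0
  Position 18 '(': depth becomes 1
  Position 19 ')': depth becomes 0
Maximum depth reached: 2

2


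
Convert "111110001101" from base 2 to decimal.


Input: "111110001101" in base 2
Positional expansion:
  Digit '1' (value 1) x 2^11 = 2048
  Digit '1' (value 1) x 2^10 = 1024
  Digit '1' (value 1) x 2^9 = 512
  Digit '1' (value 1) x 2^8 = 256
  Digit '1' (value 1) x 2^7 = 128
  Digit '0' (value 0) x 2^6 = 0
  Digit '0' (value 0) x 2^5 = 0
  Digit '0' (value 0) x 2^4 = 0
  Digit '1' (value 1) x 2^3 = 8
  Digit '1' (value 1) x 2^2 = 4
  Digit '0' (value 0) x 2^1 = 0
  Digit '1' (value 1) x 2^0 = 1
Sum = 3981

3981


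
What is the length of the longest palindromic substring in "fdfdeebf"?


Input: "fdfdeebf"
Checking substrings for palindromes:
  [0:3] "fdf" (len 3) => palindrome
  [1:4] "dfd" (len 3) => palindrome
  [4:6] "ee" (len 2) => palindrome
Longest palindromic substring: "fdf" with length 3

3


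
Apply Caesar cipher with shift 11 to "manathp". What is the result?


Caesar cipher: shift "manathp" by 11
  'm' (pos 12) + 11 = pos 23 = 'x'
  'a' (pos 0) + 11 = pos 11 = 'l'
  'n' (pos 13) + 11 = pos 24 = 'y'
  'a' (pos 0) + 11 = pos 11 = 'l'
  't' (pos 19) + 11 = pos 4 = 'e'
  'h' (pos 7) + 11 = pos 18 = 's'
  'p' (pos 15) + 11 = pos 0 = 'a'
Result: xlylesa

xlylesa


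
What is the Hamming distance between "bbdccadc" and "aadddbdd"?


Comparing "bbdccadc" and "aadddbdd" position by position:
  Position 0: 'b' vs 'a' => differ
  Position 1: 'b' vs 'a' => differ
  Position 2: 'd' vs 'd' => same
  Position 3: 'c' vs 'd' => differ
  Position 4: 'c' vs 'd' => differ
  Position 5: 'a' vs 'b' => differ
  Position 6: 'd' vs 'd' => same
  Position 7: 'c' vs 'd' => differ
Total differences (Hamming distance): 6

6


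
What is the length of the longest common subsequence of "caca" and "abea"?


LCS of "caca" and "abea"
DP table:
           a    b    e    a
      0    0    0    0    0
  c   0    0    0    0    0
  a   0    1    1    1    1
  c   0    1    1    1    1
  a   0    1    1    1    2
LCS length = dp[4][4] = 2

2


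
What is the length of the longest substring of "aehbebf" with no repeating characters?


Input: "aehbebf"
Sliding window (track last position of each char):
  Position 0 ('a'): window [0,0] length 1 -- new best
  Position 1 ('e'): window [0,1] length 2 -- new best
  Position 2 ('h'): window [0,2] length 3 -- new best
  Position 3 ('b'): window [0,3] length 4 -- new best
  Position 4 ('e'): repeat (last at 1), move window start to 2
  Position 4 ('e'): window [2,4] length 3
  Position 5 ('b'): repeat (last at 3), move window start to 4
  Position 5 ('b'): window [4,5] length 2
  Position 6 ('f'): window [4,6] length 3
Longest substring with no repeats: "aehb" with length 4

4


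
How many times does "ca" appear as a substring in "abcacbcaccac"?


Searching for "ca" in "abcacbcaccac"
Scanning each position:
  Position 0: "ab" => no
  Position 1: "bc" => no
  Position 2: "ca" => MATCH
  Position 3: "ac" => no
  Position 4: "cb" => no
  Position 5: "bc" => no
  Position 6: "ca" => MATCH
  Position 7: "ac" => no
  Position 8: "cc" => no
  Position 9: "ca" => MATCH
  Position 10: "ac" => no
Total occurrences: 3

3


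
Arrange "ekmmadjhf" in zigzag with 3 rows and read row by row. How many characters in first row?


Zigzag "ekmmadjhf" into 3 rows:
Placing characters:
  'e' => row 0
  'k' => row 1
  'm' => row 2
  'm' => row 1
  'a' => row 0
  'd' => row 1
  'j' => row 2
  'h' => row 1
  'f' => row 0
Rows:
  Row 0: "eaf"
  Row 1: "kmdh"
  Row 2: "mj"
First row length: 3

3


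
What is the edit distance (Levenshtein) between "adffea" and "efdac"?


Computing edit distance: "adffea" -> "efdac"
DP table:
           e    f    d    a    c
      0    1    2    3    4    5
  a   1    1    2    3    3    4
  d   2    2    2    2    3    4
  f   3    3    2    3    3    4
  f   4    4    3    3    4    4
  e   5    4    4    4    4    5
  a   6    5    5    5    4    5
Edit distance = dp[6][5] = 5

5


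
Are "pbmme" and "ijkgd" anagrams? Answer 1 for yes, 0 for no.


Strings: "pbmme", "ijkgd"
Sorted first:  bemmp
Sorted second: dgijk
Differ at position 0: 'b' vs 'd' => not anagrams

0


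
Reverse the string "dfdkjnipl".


Input: dfdkjnipl
Reading characters right to left:
  Position 8: 'l'
  Position 7: 'p'
  Position 6: 'i'
  Position 5: 'n'
  Position 4: 'j'
  Position 3: 'k'
  Position 2: 'd'
  Position 1: 'f'
  Position 0: 'd'
Reversed: lpinjkdfd

lpinjkdfd


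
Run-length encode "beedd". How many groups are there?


Input: beedd
Scanning for consecutive runs:
  Group 1: 'b' x 1 (positions 0-0)
  Group 2: 'e' x 2 (positions 1-2)
  Group 3: 'd' x 2 (positions 3-4)
Total groups: 3

3


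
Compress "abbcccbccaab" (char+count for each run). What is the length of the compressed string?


Input: abbcccbccaab
Runs:
  'a' x 1 => "a1"
  'b' x 2 => "b2"
  'c' x 3 => "c3"
  'b' x 1 => "b1"
  'c' x 2 => "c2"
  'a' x 2 => "a2"
  'b' x 1 => "b1"
Compressed: "a1b2c3b1c2a2b1"
Compressed length: 14

14


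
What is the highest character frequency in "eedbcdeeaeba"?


Input: eedbcdeeaeba
Character counts:
  'a': 2
  'b': 2
  'c': 1
  'd': 2
  'e': 5
Maximum frequency: 5

5


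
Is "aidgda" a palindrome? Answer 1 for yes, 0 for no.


Input: aidgda
Reversed: adgdia
  Compare pos 0 ('a') with pos 5 ('a'): match
  Compare pos 1 ('i') with pos 4 ('d'): MISMATCH
  Compare pos 2 ('d') with pos 3 ('g'): MISMATCH
Result: not a palindrome

0


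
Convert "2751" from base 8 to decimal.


Input: "2751" in base 8
Positional expansion:
  Digit '2' (value 2) x 8^3 = 1024
  Digit '7' (value 7) x 8^2 = 448
  Digit '5' (value 5) x 8^1 = 40
  Digit '1' (value 1) x 8^0 = 1
Sum = 1513

1513


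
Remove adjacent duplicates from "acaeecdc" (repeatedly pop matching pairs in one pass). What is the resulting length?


Input: acaeecdc
Stack-based adjacent duplicate removal:
  Read 'a': push. Stack: a
  Read 'c': push. Stack: ac
  Read 'a': push. Stack: aca
  Read 'e': push. Stack: acae
  Read 'e': matches stack top 'e' => pop. Stack: aca
  Read 'c': push. Stack: acac
  Read 'd': push. Stack: acacd
  Read 'c': push. Stack: acacdc
Final stack: "acacdc" (length 6)

6


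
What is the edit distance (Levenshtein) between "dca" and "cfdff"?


Computing edit distance: "dca" -> "cfdff"
DP table:
           c    f    d    f    f
      0    1    2    3    4    5
  d   1    1    2    2    3    4
  c   2    1    2    3    3    4
  a   3    2    2    3    4    4
Edit distance = dp[3][5] = 4

4


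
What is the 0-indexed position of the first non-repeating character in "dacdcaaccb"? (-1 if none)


Input: dacdcaaccb
Character frequencies:
  'a': 3
  'b': 1
  'c': 4
  'd': 2
Scanning left to right for freq == 1:
  Position 0 ('d'): freq=2, skip
  Position 1 ('a'): freq=3, skip
  Position 2 ('c'): freq=4, skip
  Position 3 ('d'): freq=2, skip
  Position 4 ('c'): freq=4, skip
  Position 5 ('a'): freq=3, skip
  Position 6 ('a'): freq=3, skip
  Position 7 ('c'): freq=4, skip
  Position 8 ('c'): freq=4, skip
  Position 9 ('b'): unique! => answer = 9

9


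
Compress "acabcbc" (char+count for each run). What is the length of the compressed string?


Input: acabcbc
Runs:
  'a' x 1 => "a1"
  'c' x 1 => "c1"
  'a' x 1 => "a1"
  'b' x 1 => "b1"
  'c' x 1 => "c1"
  'b' x 1 => "b1"
  'c' x 1 => "c1"
Compressed: "a1c1a1b1c1b1c1"
Compressed length: 14

14


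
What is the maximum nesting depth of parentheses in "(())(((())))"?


Input: "(())(((())))"
Tracking depth:
  Position 0 '(': depth becomes 1
  Position 1 '(': depth becomes 2
  Position 2 ')': depth becomes 1
  Position 3 ')': depth becomes 0
  Position 4 '(': depth becomes 1
  Position 5 '(': depth becomes 2
  Position 6 '(': depth becomes 3
  Position 7 '(': depth becomes 4
  Position 8 ')': depth becomes 3
  Position 9 ')': depth becomes 2
  Position 10 ')': depth becomes 1
  Position 11 ')': depth becomes 0
Maximum depth reached: 4

4


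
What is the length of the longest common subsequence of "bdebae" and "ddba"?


LCS of "bdebae" and "ddba"
DP table:
           d    d    b    a
      0    0    0    0    0
  b   0    0    0    1    1
  d   0    1    1    1    1
  e   0    1    1    1    1
  b   0    1    1    2    2
  a   0    1    1    2    3
  e   0    1    1    2    3
LCS length = dp[6][4] = 3

3


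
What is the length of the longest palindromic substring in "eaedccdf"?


Input: "eaedccdf"
Checking substrings for palindromes:
  [3:7] "dccd" (len 4) => palindrome
  [0:3] "eae" (len 3) => palindrome
  [4:6] "cc" (len 2) => palindrome
Longest palindromic substring: "dccd" with length 4

4


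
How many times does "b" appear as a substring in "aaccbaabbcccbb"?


Searching for "b" in "aaccbaabbcccbb"
Scanning each position:
  Position 0: "a" => no
  Position 1: "a" => no
  Position 2: "c" => no
  Position 3: "c" => no
  Position 4: "b" => MATCH
  Position 5: "a" => no
  Position 6: "a" => no
  Position 7: "b" => MATCH
  Position 8: "b" => MATCH
  Position 9: "c" => no
  Position 10: "c" => no
  Position 11: "c" => no
  Position 12: "b" => MATCH
  Position 13: "b" => MATCH
Total occurrences: 5

5


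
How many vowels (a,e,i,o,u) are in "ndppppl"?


Input: ndppppl
Checking each character:
  'n' at position 0: consonant
  'd' at position 1: consonant
  'p' at position 2: consonant
  'p' at position 3: consonant
  'p' at position 4: consonant
  'p' at position 5: consonant
  'l' at position 6: consonant
Total vowels: 0

0


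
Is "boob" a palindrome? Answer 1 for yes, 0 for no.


Input: boob
Reversed: boob
  Compare pos 0 ('b') with pos 3 ('b'): match
  Compare pos 1 ('o') with pos 2 ('o'): match
Result: palindrome

1


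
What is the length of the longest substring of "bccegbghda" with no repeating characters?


Input: "bccegbghda"
Sliding window (track last position of each char):
  Position 0 ('b'): window [0,0] length 1 -- new best
  Position 1 ('c'): window [0,1] length 2 -- new best
  Position 2 ('c'): repeat (last at 1), move window start to 2
  Position 2 ('c'): window [2,2] length 1
  Position 3 ('e'): window [2,3] length 2
  Position 4 ('g'): window [2,4] length 3 -- new best
  Position 5 ('b'): window [2,5] length 4 -- new best
  Position 6 ('g'): repeat (last at 4), move window start to 5
  Position 6 ('g'): window [5,6] length 2
  Position 7 ('h'): window [5,7] length 3
  Position 8 ('d'): window [5,8] length 4
  Position 9 ('a'): window [5,9] length 5 -- new best
Longest substring with no repeats: "bghda" with length 5

5


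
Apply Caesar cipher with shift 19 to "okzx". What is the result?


Caesar cipher: shift "okzx" by 19
  'o' (pos 14) + 19 = pos 7 = 'h'
  'k' (pos 10) + 19 = pos 3 = 'd'
  'z' (pos 25) + 19 = pos 18 = 's'
  'x' (pos 23) + 19 = pos 16 = 'q'
Result: hdsq

hdsq


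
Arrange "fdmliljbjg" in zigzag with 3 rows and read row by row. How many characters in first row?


Zigzag "fdmliljbjg" into 3 rows:
Placing characters:
  'f' => row 0
  'd' => row 1
  'm' => row 2
  'l' => row 1
  'i' => row 0
  'l' => row 1
  'j' => row 2
  'b' => row 1
  'j' => row 0
  'g' => row 1
Rows:
  Row 0: "fij"
  Row 1: "dllbg"
  Row 2: "mj"
First row length: 3

3


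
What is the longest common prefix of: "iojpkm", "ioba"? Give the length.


Words: iojpkm, ioba
  Position 0: all 'i' => match
  Position 1: all 'o' => match
  Position 2: ('j', 'b') => mismatch, stop
LCP = "io" (length 2)

2


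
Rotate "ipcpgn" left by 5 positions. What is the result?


Input: "ipcpgn", rotate left by 5
First 5 characters: "ipcpg"
Remaining characters: "n"
Concatenate remaining + first: "n" + "ipcpg" = "nipcpg"

nipcpg


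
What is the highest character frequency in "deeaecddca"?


Input: deeaecddca
Character counts:
  'a': 2
  'c': 2
  'd': 3
  'e': 3
Maximum frequency: 3

3


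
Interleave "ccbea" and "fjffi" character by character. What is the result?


Interleaving "ccbea" and "fjffi":
  Position 0: 'c' from first, 'f' from second => "cf"
  Position 1: 'c' from first, 'j' from second => "cj"
  Position 2: 'b' from first, 'f' from second => "bf"
  Position 3: 'e' from first, 'f' from second => "ef"
  Position 4: 'a' from first, 'i' from second => "ai"
Result: cfcjbfefai

cfcjbfefai


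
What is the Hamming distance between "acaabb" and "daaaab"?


Comparing "acaabb" and "daaaab" position by position:
  Position 0: 'a' vs 'd' => differ
  Position 1: 'c' vs 'a' => differ
  Position 2: 'a' vs 'a' => same
  Position 3: 'a' vs 'a' => same
  Position 4: 'b' vs 'a' => differ
  Position 5: 'b' vs 'b' => same
Total differences (Hamming distance): 3

3


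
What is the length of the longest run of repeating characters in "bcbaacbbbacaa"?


Input: "bcbaacbbbacaa"
Scanning for longest run:
  Position 1 ('c'): new char, reset run to 1
  Position 2 ('b'): new char, reset run to 1
  Position 3 ('a'): new char, reset run to 1
  Position 4 ('a'): continues run of 'a', length=2
  Position 5 ('c'): new char, reset run to 1
  Position 6 ('b'): new char, reset run to 1
  Position 7 ('b'): continues run of 'b', length=2
  Position 8 ('b'): continues run of 'b', length=3
  Position 9 ('a'): new char, reset run to 1
  Position 10 ('c'): new char, reset run to 1
  Position 11 ('a'): new char, reset run to 1
  Position 12 ('a'): continues run of 'a', length=2
Longest run: 'b' with length 3

3


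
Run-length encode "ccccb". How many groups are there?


Input: ccccb
Scanning for consecutive runs:
  Group 1: 'c' x 4 (positions 0-3)
  Group 2: 'b' x 1 (positions 4-4)
Total groups: 2

2


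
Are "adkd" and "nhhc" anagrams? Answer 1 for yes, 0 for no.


Strings: "adkd", "nhhc"
Sorted first:  addk
Sorted second: chhn
Differ at position 0: 'a' vs 'c' => not anagrams

0


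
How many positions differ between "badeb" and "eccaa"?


Comparing "badeb" and "eccaa" position by position:
  Position 0: 'b' vs 'e' => DIFFER
  Position 1: 'a' vs 'c' => DIFFER
  Position 2: 'd' vs 'c' => DIFFER
  Position 3: 'e' vs 'a' => DIFFER
  Position 4: 'b' vs 'a' => DIFFER
Positions that differ: 5

5


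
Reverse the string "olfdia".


Input: olfdia
Reading characters right to left:
  Position 5: 'a'
  Position 4: 'i'
  Position 3: 'd'
  Position 2: 'f'
  Position 1: 'l'
  Position 0: 'o'
Reversed: aidflo

aidflo


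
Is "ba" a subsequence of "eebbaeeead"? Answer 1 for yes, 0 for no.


Check if "ba" is a subsequence of "eebbaeeead"
Greedy scan:
  Position 0 ('e'): no match needed
  Position 1 ('e'): no match needed
  Position 2 ('b'): matches sub[0] = 'b'
  Position 3 ('b'): no match needed
  Position 4 ('a'): matches sub[1] = 'a'
  Position 5 ('e'): no match needed
  Position 6 ('e'): no match needed
  Position 7 ('e'): no match needed
  Position 8 ('a'): no match needed
  Position 9 ('d'): no match needed
All 2 characters matched => is a subsequence

1


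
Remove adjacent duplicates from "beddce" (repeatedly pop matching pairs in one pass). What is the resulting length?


Input: beddce
Stack-based adjacent duplicate removal:
  Read 'b': push. Stack: b
  Read 'e': push. Stack: be
  Read 'd': push. Stack: bed
  Read 'd': matches stack top 'd' => pop. Stack: be
  Read 'c': push. Stack: bec
  Read 'e': push. Stack: bece
Final stack: "bece" (length 4)

4


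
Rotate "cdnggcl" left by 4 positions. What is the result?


Input: "cdnggcl", rotate left by 4
First 4 characters: "cdng"
Remaining characters: "gcl"
Concatenate remaining + first: "gcl" + "cdng" = "gclcdng"

gclcdng


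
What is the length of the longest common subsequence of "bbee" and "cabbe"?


LCS of "bbee" and "cabbe"
DP table:
           c    a    b    b    e
      0    0    0    0    0    0
  b   0    0    0    1    1    1
  b   0    0    0    1    2    2
  e   0    0    0    1    2    3
  e   0    0    0    1    2    3
LCS length = dp[4][5] = 3

3


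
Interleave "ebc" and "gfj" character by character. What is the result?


Interleaving "ebc" and "gfj":
  Position 0: 'e' from first, 'g' from second => "eg"
  Position 1: 'b' from first, 'f' from second => "bf"
  Position 2: 'c' from first, 'j' from second => "cj"
Result: egbfcj

egbfcj


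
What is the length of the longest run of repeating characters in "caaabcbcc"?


Input: "caaabcbcc"
Scanning for longest run:
  Position 1 ('a'): new char, reset run to 1
  Position 2 ('a'): continues run of 'a', length=2
  Position 3 ('a'): continues run of 'a', length=3
  Position 4 ('b'): new char, reset run to 1
  Position 5 ('c'): new char, reset run to 1
  Position 6 ('b'): new char, reset run to 1
  Position 7 ('c'): new char, reset run to 1
  Position 8 ('c'): continues run of 'c', length=2
Longest run: 'a' with length 3

3


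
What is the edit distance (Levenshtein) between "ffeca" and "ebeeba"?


Computing edit distance: "ffeca" -> "ebeeba"
DP table:
           e    b    e    e    b    a
      0    1    2    3    4    5    6
  f   1    1    2    3    4    5    6
  f   2    2    2    3    4    5    6
  e   3    2    3    2    3    4    5
  c   4    3    3    3    3    4    5
  a   5    4    4    4    4    4    4
Edit distance = dp[5][6] = 4

4


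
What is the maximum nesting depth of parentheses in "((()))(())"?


Input: "((()))(())"
Tracking depth:
  Position 0 '(': depth becomes 1
  Position 1 '(': depth becomes 2
  Position 2 '(': depth becomes 3
  Position 3 ')': depth becomes 2
  Position 4 ')': depth becomes 1
  Position 5 ')': depth becomes 0
  Position 6 '(': depth becomes 1
  Position 7 '(': depth becomes 2
  Position 8 ')': depth becomes 1
  Position 9 ')': depth becomes 0
Maximum depth reached: 3

3


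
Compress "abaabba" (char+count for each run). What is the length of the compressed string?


Input: abaabba
Runs:
  'a' x 1 => "a1"
  'b' x 1 => "b1"
  'a' x 2 => "a2"
  'b' x 2 => "b2"
  'a' x 1 => "a1"
Compressed: "a1b1a2b2a1"
Compressed length: 10

10


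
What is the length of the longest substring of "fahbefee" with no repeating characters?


Input: "fahbefee"
Sliding window (track last position of each char):
  Position 0 ('f'): window [0,0] length 1 -- new best
  Position 1 ('a'): window [0,1] length 2 -- new best
  Position 2 ('h'): window [0,2] length 3 -- new best
  Position 3 ('b'): window [0,3] length 4 -- new best
  Position 4 ('e'): window [0,4] length 5 -- new best
  Position 5 ('f'): repeat (last at 0), move window start to 1
  Position 5 ('f'): window [1,5] length 5
  Position 6 ('e'): repeat (last at 4), move window start to 5
  Position 6 ('e'): window [5,6] length 2
  Position 7 ('e'): repeat (last at 6), move window start to 7
  Position 7 ('e'): window [7,7] length 1
Longest substring with no repeats: "fahbe" with length 5

5


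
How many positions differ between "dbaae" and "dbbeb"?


Comparing "dbaae" and "dbbeb" position by position:
  Position 0: 'd' vs 'd' => same
  Position 1: 'b' vs 'b' => same
  Position 2: 'a' vs 'b' => DIFFER
  Position 3: 'a' vs 'e' => DIFFER
  Position 4: 'e' vs 'b' => DIFFER
Positions that differ: 3

3


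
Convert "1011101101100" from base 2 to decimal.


Input: "1011101101100" in base 2
Positional expansion:
  Digit '1' (value 1) x 2^12 = 4096
  Digit '0' (value 0) x 2^11 = 0
  Digit '1' (value 1) x 2^10 = 1024
  Digit '1' (value 1) x 2^9 = 512
  Digit '1' (value 1) x 2^8 = 256
  Digit '0' (value 0) x 2^7 = 0
  Digit '1' (value 1) x 2^6 = 64
  Digit '1' (value 1) x 2^5 = 32
  Digit '0' (value 0) x 2^4 = 0
  Digit '1' (value 1) x 2^3 = 8
  Digit '1' (value 1) x 2^2 = 4
  Digit '0' (value 0) x 2^1 = 0
  Digit '0' (value 0) x 2^0 = 0
Sum = 5996

5996


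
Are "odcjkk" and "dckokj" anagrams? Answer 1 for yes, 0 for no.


Strings: "odcjkk", "dckokj"
Sorted first:  cdjkko
Sorted second: cdjkko
Sorted forms match => anagrams

1


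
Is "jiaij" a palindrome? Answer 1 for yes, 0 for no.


Input: jiaij
Reversed: jiaij
  Compare pos 0 ('j') with pos 4 ('j'): match
  Compare pos 1 ('i') with pos 3 ('i'): match
Result: palindrome

1


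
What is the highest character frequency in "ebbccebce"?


Input: ebbccebce
Character counts:
  'b': 3
  'c': 3
  'e': 3
Maximum frequency: 3

3


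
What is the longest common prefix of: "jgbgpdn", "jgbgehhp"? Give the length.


Words: jgbgpdn, jgbgehhp
  Position 0: all 'j' => match
  Position 1: all 'g' => match
  Position 2: all 'b' => match
  Position 3: all 'g' => match
  Position 4: ('p', 'e') => mismatch, stop
LCP = "jgbg" (length 4)

4


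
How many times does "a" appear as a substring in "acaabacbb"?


Searching for "a" in "acaabacbb"
Scanning each position:
  Position 0: "a" => MATCH
  Position 1: "c" => no
  Position 2: "a" => MATCH
  Position 3: "a" => MATCH
  Position 4: "b" => no
  Position 5: "a" => MATCH
  Position 6: "c" => no
  Position 7: "b" => no
  Position 8: "b" => no
Total occurrences: 4

4


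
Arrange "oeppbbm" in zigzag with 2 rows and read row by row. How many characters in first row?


Zigzag "oeppbbm" into 2 rows:
Placing characters:
  'o' => row 0
  'e' => row 1
  'p' => row 0
  'p' => row 1
  'b' => row 0
  'b' => row 1
  'm' => row 0
Rows:
  Row 0: "opbm"
  Row 1: "epb"
First row length: 4

4


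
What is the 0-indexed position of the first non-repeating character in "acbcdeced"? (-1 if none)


Input: acbcdeced
Character frequencies:
  'a': 1
  'b': 1
  'c': 3
  'd': 2
  'e': 2
Scanning left to right for freq == 1:
  Position 0 ('a'): unique! => answer = 0

0


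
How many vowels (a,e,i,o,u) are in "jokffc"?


Input: jokffc
Checking each character:
  'j' at position 0: consonant
  'o' at position 1: vowel (running total: 1)
  'k' at position 2: consonant
  'f' at position 3: consonant
  'f' at position 4: consonant
  'c' at position 5: consonant
Total vowels: 1

1


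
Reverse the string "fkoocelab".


Input: fkoocelab
Reading characters right to left:
  Position 8: 'b'
  Position 7: 'a'
  Position 6: 'l'
  Position 5: 'e'
  Position 4: 'c'
  Position 3: 'o'
  Position 2: 'o'
  Position 1: 'k'
  Position 0: 'f'
Reversed: balecookf

balecookf


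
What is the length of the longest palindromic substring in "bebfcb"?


Input: "bebfcb"
Checking substrings for palindromes:
  [0:3] "beb" (len 3) => palindrome
Longest palindromic substring: "beb" with length 3

3


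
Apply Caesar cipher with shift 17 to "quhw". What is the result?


Caesar cipher: shift "quhw" by 17
  'q' (pos 16) + 17 = pos 7 = 'h'
  'u' (pos 20) + 17 = pos 11 = 'l'
  'h' (pos 7) + 17 = pos 24 = 'y'
  'w' (pos 22) + 17 = pos 13 = 'n'
Result: hlyn

hlyn


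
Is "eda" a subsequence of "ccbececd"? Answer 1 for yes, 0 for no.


Check if "eda" is a subsequence of "ccbececd"
Greedy scan:
  Position 0 ('c'): no match needed
  Position 1 ('c'): no match needed
  Position 2 ('b'): no match needed
  Position 3 ('e'): matches sub[0] = 'e'
  Position 4 ('c'): no match needed
  Position 5 ('e'): no match needed
  Position 6 ('c'): no match needed
  Position 7 ('d'): matches sub[1] = 'd'
Only matched 2/3 characters => not a subsequence

0


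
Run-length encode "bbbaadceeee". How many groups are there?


Input: bbbaadceeee
Scanning for consecutive runs:
  Group 1: 'b' x 3 (positions 0-2)
  Group 2: 'a' x 2 (positions 3-4)
  Group 3: 'd' x 1 (positions 5-5)
  Group 4: 'c' x 1 (positions 6-6)
  Group 5: 'e' x 4 (positions 7-10)
Total groups: 5

5


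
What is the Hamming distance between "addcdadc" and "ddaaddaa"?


Comparing "addcdadc" and "ddaaddaa" position by position:
  Position 0: 'a' vs 'd' => differ
  Position 1: 'd' vs 'd' => same
  Position 2: 'd' vs 'a' => differ
  Position 3: 'c' vs 'a' => differ
  Position 4: 'd' vs 'd' => same
  Position 5: 'a' vs 'd' => differ
  Position 6: 'd' vs 'a' => differ
  Position 7: 'c' vs 'a' => differ
Total differences (Hamming distance): 6

6


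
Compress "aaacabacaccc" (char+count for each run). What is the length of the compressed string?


Input: aaacabacaccc
Runs:
  'a' x 3 => "a3"
  'c' x 1 => "c1"
  'a' x 1 => "a1"
  'b' x 1 => "b1"
  'a' x 1 => "a1"
  'c' x 1 => "c1"
  'a' x 1 => "a1"
  'c' x 3 => "c3"
Compressed: "a3c1a1b1a1c1a1c3"
Compressed length: 16

16


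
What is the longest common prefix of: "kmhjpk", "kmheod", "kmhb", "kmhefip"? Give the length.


Words: kmhjpk, kmheod, kmhb, kmhefip
  Position 0: all 'k' => match
  Position 1: all 'm' => match
  Position 2: all 'h' => match
  Position 3: ('j', 'e', 'b', 'e') => mismatch, stop
LCP = "kmh" (length 3)

3


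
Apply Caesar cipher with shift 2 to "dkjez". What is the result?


Caesar cipher: shift "dkjez" by 2
  'd' (pos 3) + 2 = pos 5 = 'f'
  'k' (pos 10) + 2 = pos 12 = 'm'
  'j' (pos 9) + 2 = pos 11 = 'l'
  'e' (pos 4) + 2 = pos 6 = 'g'
  'z' (pos 25) + 2 = pos 1 = 'b'
Result: fmlgb

fmlgb


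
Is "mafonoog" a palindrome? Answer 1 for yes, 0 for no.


Input: mafonoog
Reversed: goonofam
  Compare pos 0 ('m') with pos 7 ('g'): MISMATCH
  Compare pos 1 ('a') with pos 6 ('o'): MISMATCH
  Compare pos 2 ('f') with pos 5 ('o'): MISMATCH
  Compare pos 3 ('o') with pos 4 ('n'): MISMATCH
Result: not a palindrome

0


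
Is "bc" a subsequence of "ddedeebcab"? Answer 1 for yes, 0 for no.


Check if "bc" is a subsequence of "ddedeebcab"
Greedy scan:
  Position 0 ('d'): no match needed
  Position 1 ('d'): no match needed
  Position 2 ('e'): no match needed
  Position 3 ('d'): no match needed
  Position 4 ('e'): no match needed
  Position 5 ('e'): no match needed
  Position 6 ('b'): matches sub[0] = 'b'
  Position 7 ('c'): matches sub[1] = 'c'
  Position 8 ('a'): no match needed
  Position 9 ('b'): no match needed
All 2 characters matched => is a subsequence

1


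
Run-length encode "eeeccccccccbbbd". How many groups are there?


Input: eeeccccccccbbbd
Scanning for consecutive runs:
  Group 1: 'e' x 3 (positions 0-2)
  Group 2: 'c' x 8 (positions 3-10)
  Group 3: 'b' x 3 (positions 11-13)
  Group 4: 'd' x 1 (positions 14-14)
Total groups: 4

4


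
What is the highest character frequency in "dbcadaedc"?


Input: dbcadaedc
Character counts:
  'a': 2
  'b': 1
  'c': 2
  'd': 3
  'e': 1
Maximum frequency: 3

3


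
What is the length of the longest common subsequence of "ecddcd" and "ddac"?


LCS of "ecddcd" and "ddac"
DP table:
           d    d    a    c
      0    0    0    0    0
  e   0    0    0    0    0
  c   0    0    0    0    1
  d   0    1    1    1    1
  d   0    1    2    2    2
  c   0    1    2    2    3
  d   0    1    2    2    3
LCS length = dp[6][4] = 3

3


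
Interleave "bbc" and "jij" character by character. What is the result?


Interleaving "bbc" and "jij":
  Position 0: 'b' from first, 'j' from second => "bj"
  Position 1: 'b' from first, 'i' from second => "bi"
  Position 2: 'c' from first, 'j' from second => "cj"
Result: bjbicj

bjbicj


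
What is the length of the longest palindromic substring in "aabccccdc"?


Input: "aabccccdc"
Checking substrings for palindromes:
  [3:7] "cccc" (len 4) => palindrome
  [3:6] "ccc" (len 3) => palindrome
  [4:7] "ccc" (len 3) => palindrome
  [6:9] "cdc" (len 3) => palindrome
  [0:2] "aa" (len 2) => palindrome
  [3:5] "cc" (len 2) => palindrome
Longest palindromic substring: "cccc" with length 4

4


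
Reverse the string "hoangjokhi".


Input: hoangjokhi
Reading characters right to left:
  Position 9: 'i'
  Position 8: 'h'
  Position 7: 'k'
  Position 6: 'o'
  Position 5: 'j'
  Position 4: 'g'
  Position 3: 'n'
  Position 2: 'a'
  Position 1: 'o'
  Position 0: 'h'
Reversed: ihkojgnaoh

ihkojgnaoh


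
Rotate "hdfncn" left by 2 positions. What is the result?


Input: "hdfncn", rotate left by 2
First 2 characters: "hd"
Remaining characters: "fncn"
Concatenate remaining + first: "fncn" + "hd" = "fncnhd"

fncnhd


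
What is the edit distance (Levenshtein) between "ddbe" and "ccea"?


Computing edit distance: "ddbe" -> "ccea"
DP table:
           c    c    e    a
      0    1    2    3    4
  d   1    1    2    3    4
  d   2    2    2    3    4
  b   3    3    3    3    4
  e   4    4    4    3    4
Edit distance = dp[4][4] = 4

4


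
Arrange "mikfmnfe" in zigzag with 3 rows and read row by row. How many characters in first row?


Zigzag "mikfmnfe" into 3 rows:
Placing characters:
  'm' => row 0
  'i' => row 1
  'k' => row 2
  'f' => row 1
  'm' => row 0
  'n' => row 1
  'f' => row 2
  'e' => row 1
Rows:
  Row 0: "mm"
  Row 1: "ifne"
  Row 2: "kf"
First row length: 2

2


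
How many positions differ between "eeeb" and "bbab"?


Comparing "eeeb" and "bbab" position by position:
  Position 0: 'e' vs 'b' => DIFFER
  Position 1: 'e' vs 'b' => DIFFER
  Position 2: 'e' vs 'a' => DIFFER
  Position 3: 'b' vs 'b' => same
Positions that differ: 3

3


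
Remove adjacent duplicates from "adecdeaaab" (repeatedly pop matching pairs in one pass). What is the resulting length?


Input: adecdeaaab
Stack-based adjacent duplicate removal:
  Read 'a': push. Stack: a
  Read 'd': push. Stack: ad
  Read 'e': push. Stack: ade
  Read 'c': push. Stack: adec
  Read 'd': push. Stack: adecd
  Read 'e': push. Stack: adecde
  Read 'a': push. Stack: adecdea
  Read 'a': matches stack top 'a' => pop. Stack: adecde
  Read 'a': push. Stack: adecdea
  Read 'b': push. Stack: adecdeab
Final stack: "adecdeab" (length 8)

8


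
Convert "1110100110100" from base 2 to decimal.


Input: "1110100110100" in base 2
Positional expansion:
  Digit '1' (value 1) x 2^12 = 4096
  Digit '1' (value 1) x 2^11 = 2048
  Digit '1' (value 1) x 2^10 = 1024
  Digit '0' (value 0) x 2^9 = 0
  Digit '1' (value 1) x 2^8 = 256
  Digit '0' (value 0) x 2^7 = 0
  Digit '0' (value 0) x 2^6 = 0
  Digit '1' (value 1) x 2^5 = 32
  Digit '1' (value 1) x 2^4 = 16
  Digit '0' (value 0) x 2^3 = 0
  Digit '1' (value 1) x 2^2 = 4
  Digit '0' (value 0) x 2^1 = 0
  Digit '0' (value 0) x 2^0 = 0
Sum = 7476

7476


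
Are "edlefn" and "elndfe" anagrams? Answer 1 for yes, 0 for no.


Strings: "edlefn", "elndfe"
Sorted first:  deefln
Sorted second: deefln
Sorted forms match => anagrams

1


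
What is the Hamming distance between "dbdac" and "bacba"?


Comparing "dbdac" and "bacba" position by position:
  Position 0: 'd' vs 'b' => differ
  Position 1: 'b' vs 'a' => differ
  Position 2: 'd' vs 'c' => differ
  Position 3: 'a' vs 'b' => differ
  Position 4: 'c' vs 'a' => differ
Total differences (Hamming distance): 5

5


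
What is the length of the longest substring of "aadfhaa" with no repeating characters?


Input: "aadfhaa"
Sliding window (track last position of each char):
  Position 0 ('a'): window [0,0] length 1 -- new best
  Position 1 ('a'): repeat (last at 0), move window start to 1
  Position 1 ('a'): window [1,1] length 1
  Position 2 ('d'): window [1,2] length 2 -- new best
  Position 3 ('f'): window [1,3] length 3 -- new best
  Position 4 ('h'): window [1,4] length 4 -- new best
  Position 5 ('a'): repeat (last at 1), move window start to 2
  Position 5 ('a'): window [2,5] length 4
  Position 6 ('a'): repeat (last at 5), move window start to 6
  Position 6 ('a'): window [6,6] length 1
Longest substring with no repeats: "adfh" with length 4

4


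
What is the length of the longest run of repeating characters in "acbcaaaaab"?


Input: "acbcaaaaab"
Scanning for longest run:
  Position 1 ('c'): new char, reset run to 1
  Position 2 ('b'): new char, reset run to 1
  Position 3 ('c'): new char, reset run to 1
  Position 4 ('a'): new char, reset run to 1
  Position 5 ('a'): continues run of 'a', length=2
  Position 6 ('a'): continues run of 'a', length=3
  Position 7 ('a'): continues run of 'a', length=4
  Position 8 ('a'): continues run of 'a', length=5
  Position 9 ('b'): new char, reset run to 1
Longest run: 'a' with length 5

5


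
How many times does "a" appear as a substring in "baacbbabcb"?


Searching for "a" in "baacbbabcb"
Scanning each position:
  Position 0: "b" => no
  Position 1: "a" => MATCH
  Position 2: "a" => MATCH
  Position 3: "c" => no
  Position 4: "b" => no
  Position 5: "b" => no
  Position 6: "a" => MATCH
  Position 7: "b" => no
  Position 8: "c" => no
  Position 9: "b" => no
Total occurrences: 3

3


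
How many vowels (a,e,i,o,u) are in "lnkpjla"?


Input: lnkpjla
Checking each character:
  'l' at position 0: consonant
  'n' at position 1: consonant
  'k' at position 2: consonant
  'p' at position 3: consonant
  'j' at position 4: consonant
  'l' at position 5: consonant
  'a' at position 6: vowel (running total: 1)
Total vowels: 1

1


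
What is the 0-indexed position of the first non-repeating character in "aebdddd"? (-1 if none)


Input: aebdddd
Character frequencies:
  'a': 1
  'b': 1
  'd': 4
  'e': 1
Scanning left to right for freq == 1:
  Position 0 ('a'): unique! => answer = 0

0


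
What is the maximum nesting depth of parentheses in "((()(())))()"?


Input: "((()(())))()"
Tracking depth:
  Position 0 '(': depth becomes 1
  Position 1 '(': depth becomes 2
  Position 2 '(': depth becomes 3
  Position 3 ')': depth becomes 2
  Position 4 '(': depth becomes 3
  Position 5 '(': depth becomes 4
  Position 6 ')': depth becomes 3
  Position 7 ')': depth becomes 2
  Position 8 ')': depth becomes 1
  Position 9 ')': depth becomes 0
  Position 10 '(': depth becomes 1
  Position 11 ')': depth becomes 0
Maximum depth reached: 4

4


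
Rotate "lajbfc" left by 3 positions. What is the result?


Input: "lajbfc", rotate left by 3
First 3 characters: "laj"
Remaining characters: "bfc"
Concatenate remaining + first: "bfc" + "laj" = "bfclaj"

bfclaj


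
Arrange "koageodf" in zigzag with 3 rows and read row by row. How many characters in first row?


Zigzag "koageodf" into 3 rows:
Placing characters:
  'k' => row 0
  'o' => row 1
  'a' => row 2
  'g' => row 1
  'e' => row 0
  'o' => row 1
  'd' => row 2
  'f' => row 1
Rows:
  Row 0: "ke"
  Row 1: "ogof"
  Row 2: "ad"
First row length: 2

2


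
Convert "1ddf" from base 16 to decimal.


Input: "1ddf" in base 16
Positional expansion:
  Digit '1' (value 1) x 16^3 = 4096
  Digit 'd' (value 13) x 16^2 = 3328
  Digit 'd' (value 13) x 16^1 = 208
  Digit 'f' (value 15) x 16^0 = 15
Sum = 7647

7647


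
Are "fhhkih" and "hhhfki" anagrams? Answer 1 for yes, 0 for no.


Strings: "fhhkih", "hhhfki"
Sorted first:  fhhhik
Sorted second: fhhhik
Sorted forms match => anagrams

1


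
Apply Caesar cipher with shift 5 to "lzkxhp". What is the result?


Caesar cipher: shift "lzkxhp" by 5
  'l' (pos 11) + 5 = pos 16 = 'q'
  'z' (pos 25) + 5 = pos 4 = 'e'
  'k' (pos 10) + 5 = pos 15 = 'p'
  'x' (pos 23) + 5 = pos 2 = 'c'
  'h' (pos 7) + 5 = pos 12 = 'm'
  'p' (pos 15) + 5 = pos 20 = 'u'
Result: qepcmu

qepcmu


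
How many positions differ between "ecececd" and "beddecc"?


Comparing "ecececd" and "beddecc" position by position:
  Position 0: 'e' vs 'b' => DIFFER
  Position 1: 'c' vs 'e' => DIFFER
  Position 2: 'e' vs 'd' => DIFFER
  Position 3: 'c' vs 'd' => DIFFER
  Position 4: 'e' vs 'e' => same
  Position 5: 'c' vs 'c' => same
  Position 6: 'd' vs 'c' => DIFFER
Positions that differ: 5

5


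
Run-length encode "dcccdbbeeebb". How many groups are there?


Input: dcccdbbeeebb
Scanning for consecutive runs:
  Group 1: 'd' x 1 (positions 0-0)
  Group 2: 'c' x 3 (positions 1-3)
  Group 3: 'd' x 1 (positions 4-4)
  Group 4: 'b' x 2 (positions 5-6)
  Group 5: 'e' x 3 (positions 7-9)
  Group 6: 'b' x 2 (positions 10-11)
Total groups: 6

6


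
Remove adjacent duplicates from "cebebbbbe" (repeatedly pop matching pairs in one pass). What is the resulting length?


Input: cebebbbbe
Stack-based adjacent duplicate removal:
  Read 'c': push. Stack: c
  Read 'e': push. Stack: ce
  Read 'b': push. Stack: ceb
  Read 'e': push. Stack: cebe
  Read 'b': push. Stack: cebeb
  Read 'b': matches stack top 'b' => pop. Stack: cebe
  Read 'b': push. Stack: cebeb
  Read 'b': matches stack top 'b' => pop. Stack: cebe
  Read 'e': matches stack top 'e' => pop. Stack: ceb
Final stack: "ceb" (length 3)

3


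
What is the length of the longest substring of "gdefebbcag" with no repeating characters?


Input: "gdefebbcag"
Sliding window (track last position of each char):
  Position 0 ('g'): window [0,0] length 1 -- new best
  Position 1 ('d'): window [0,1] length 2 -- new best
  Position 2 ('e'): window [0,2] length 3 -- new best
  Position 3 ('f'): window [0,3] length 4 -- new best
  Position 4 ('e'): repeat (last at 2), move window start to 3
  Position 4 ('e'): window [3,4] length 2
  Position 5 ('b'): window [3,5] length 3
  Position 6 ('b'): repeat (last at 5), move window start to 6
  Position 6 ('b'): window [6,6] length 1
  Position 7 ('c'): window [6,7] length 2
  Position 8 ('a'): window [6,8] length 3
  Position 9 ('g'): window [6,9] length 4
Longest substring with no repeats: "gdef" with length 4

4


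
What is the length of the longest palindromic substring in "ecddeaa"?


Input: "ecddeaa"
Checking substrings for palindromes:
  [2:4] "dd" (len 2) => palindrome
  [5:7] "aa" (len 2) => palindrome
Longest palindromic substring: "dd" with length 2

2


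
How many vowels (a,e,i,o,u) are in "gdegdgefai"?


Input: gdegdgefai
Checking each character:
  'g' at position 0: consonant
  'd' at position 1: consonant
  'e' at position 2: vowel (running total: 1)
  'g' at position 3: consonant
  'd' at position 4: consonant
  'g' at position 5: consonant
  'e' at position 6: vowel (running total: 2)
  'f' at position 7: consonant
  'a' at position 8: vowel (running total: 3)
  'i' at position 9: vowel (running total: 4)
Total vowels: 4

4
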